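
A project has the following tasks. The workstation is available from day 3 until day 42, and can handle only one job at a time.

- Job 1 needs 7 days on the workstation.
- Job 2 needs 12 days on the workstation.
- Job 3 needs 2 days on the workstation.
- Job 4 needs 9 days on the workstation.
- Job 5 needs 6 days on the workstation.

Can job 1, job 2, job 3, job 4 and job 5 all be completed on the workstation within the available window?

Yes

The workstation window is 42 − 3 = 39 days.
Running back to back, the jobs need 7 + 12 + 2 + 9 + 6 = 36 days on the workstation.
Since 36 ≤ 39, they fit within the window.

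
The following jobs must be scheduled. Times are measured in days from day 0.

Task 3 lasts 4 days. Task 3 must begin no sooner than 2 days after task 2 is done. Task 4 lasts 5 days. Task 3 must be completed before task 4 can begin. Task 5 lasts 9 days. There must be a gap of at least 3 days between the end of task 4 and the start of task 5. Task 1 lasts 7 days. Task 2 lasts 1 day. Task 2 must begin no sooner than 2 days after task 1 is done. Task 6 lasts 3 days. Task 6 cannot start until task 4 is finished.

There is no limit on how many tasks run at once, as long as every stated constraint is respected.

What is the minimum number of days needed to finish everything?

33

Task 1 can start immediately at day 0; it finishes at day 7.
After task 1 (finishes day 7, plus 2-day gap → day 9), task 2 can start at day 9 and finishes at day 10.
After task 2 (finishes day 10, plus 2-day gap → day 12), task 3 can start at day 12 and finishes at day 16.
Task 4 waits on task 3 (finishes day 16), so it starts at day 16 and finishes at 16 + 5 = day 21.
Task 6 waits on task 4 (finishes day 21), so it starts at day 21 and finishes at 21 + 3 = day 24.
Task 5 waits on task 4 (finishes day 21, plus 3-day gap → day 24), so it starts at day 24 and finishes at 24 + 9 = day 33.
All tasks are finished once the last one completes. Finish times: Task 1 at 7, Task 2 at 10, Task 3 at 16, Task 4 at 21, Task 5 at 33, Task 6 at 24. The latest is day 33.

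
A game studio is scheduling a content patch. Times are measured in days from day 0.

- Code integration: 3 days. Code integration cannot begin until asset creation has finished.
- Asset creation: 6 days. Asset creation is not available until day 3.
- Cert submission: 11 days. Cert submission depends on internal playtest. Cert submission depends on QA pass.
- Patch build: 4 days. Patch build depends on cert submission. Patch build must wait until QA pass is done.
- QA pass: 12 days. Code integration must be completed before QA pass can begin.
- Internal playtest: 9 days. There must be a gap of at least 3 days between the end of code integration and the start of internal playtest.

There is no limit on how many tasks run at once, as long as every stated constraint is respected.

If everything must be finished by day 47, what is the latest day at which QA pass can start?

20

To finish by day 47, patch build (duration 4) must start no later than day 43.
Cert submission feeds into patch build (must start by day 43); so cert submission must finish by day 43 and therefore start by day 32.
QA pass feeds cert submission (must start by day 32); patch build (must start by day 43). Taking the minimum, QA pass must finish by day 32 and start by 32 − 12 = day 20.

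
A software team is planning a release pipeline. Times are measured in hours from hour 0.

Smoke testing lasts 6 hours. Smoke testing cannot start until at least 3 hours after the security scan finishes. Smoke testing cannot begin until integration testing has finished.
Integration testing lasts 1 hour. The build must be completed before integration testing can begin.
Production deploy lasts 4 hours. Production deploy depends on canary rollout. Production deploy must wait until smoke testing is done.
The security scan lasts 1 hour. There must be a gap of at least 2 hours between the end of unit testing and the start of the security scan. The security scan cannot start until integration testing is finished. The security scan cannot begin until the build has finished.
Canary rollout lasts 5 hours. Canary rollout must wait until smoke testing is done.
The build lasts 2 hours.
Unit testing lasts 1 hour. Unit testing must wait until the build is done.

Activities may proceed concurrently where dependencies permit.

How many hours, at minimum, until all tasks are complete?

24

The build can start immediately at hour 0; it finishes at hour 2.
Integration testing cannot begin until the build (finishes hour 2). It runs from hour 2 to 2 + 1 = hour 3.
After the build (finishes hour 2), unit testing can start at hour 2 and finishes at hour 3.
For the security scan: unit testing (finishes hour 3, plus 2-hour gap → hour 5); integration testing (finishes hour 3); the build (finishes hour 2). Taking the maximum gives a start of hour 5, and it finishes at 5 + 1 = hour 6.
Smoke testing has to wait for the security scan (finishes hour 6, plus 3-hour gap → hour 9); integration testing (finishes hour 3). The latest of these is hour 9, so smoke testing runs hour 9 to 9 + 6 = hour 15.
After smoke testing (finishes hour 15), canary rollout can start at hour 15 and finishes at hour 20.
Production deploy needs all of canary rollout (finishes hour 20); smoke testing (finishes hour 15). That puts its earliest start at hour 20; it finishes at 20 + 4 = hour 24.
All tasks are finished once the last one completes. Finish times: The build at 2, Unit testing at 3, Integration testing at 3, The security scan at 6, Smoke testing at 15, Canary rollout at 20, Production deploy at 24. The latest is hour 24.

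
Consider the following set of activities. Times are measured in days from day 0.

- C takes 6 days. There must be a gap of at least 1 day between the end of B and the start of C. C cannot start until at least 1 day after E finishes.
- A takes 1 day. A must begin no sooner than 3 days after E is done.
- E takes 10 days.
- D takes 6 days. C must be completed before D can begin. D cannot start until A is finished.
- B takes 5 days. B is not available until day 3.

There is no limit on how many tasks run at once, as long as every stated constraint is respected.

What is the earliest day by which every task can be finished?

E can start immediately at day 0; it finishes at day 10.
After E (finishes day 10, plus 3-day gap → day 13), A can start at day 13 and finishes at day 14.
B waits on its own release at day 3, so it starts at day 3 and finishes at 3 + 5 = day 8.
C has to wait for B (finishes day 8, plus 1-day gap → day 9); E (finishes day 10, plus 1-day gap → day 11). The latest of these is day 11, so C runs day 11 to 11 + 6 = day 17.
D cannot start until C (finishes day 17); A (finishes day 14). The controlling bound is day 17, so D finishes at 17 + 6 = day 23.
All tasks are finished once the last one completes. Finish times: A at 14, B at 8, C at 17, D at 23, E at 10. The latest is day 23.

23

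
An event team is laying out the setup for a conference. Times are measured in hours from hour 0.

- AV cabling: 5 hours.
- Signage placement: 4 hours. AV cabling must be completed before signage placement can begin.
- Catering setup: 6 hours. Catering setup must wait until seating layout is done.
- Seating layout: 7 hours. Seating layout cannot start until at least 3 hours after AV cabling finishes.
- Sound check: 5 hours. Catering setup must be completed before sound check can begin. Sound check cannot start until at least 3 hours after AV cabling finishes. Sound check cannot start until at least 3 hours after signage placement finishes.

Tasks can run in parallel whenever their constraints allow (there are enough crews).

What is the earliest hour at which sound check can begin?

Nothing blocks AV cabling, so it runs from hour 0 to hour 5.
Signage placement cannot begin until AV cabling (finishes hour 5). It runs from hour 5 to 5 + 4 = hour 9.
Seating layout cannot begin until AV cabling (finishes hour 5, plus 3-hour gap → hour 8). It runs from hour 8 to 8 + 7 = hour 15.
After seating layout (finishes hour 15), catering setup can start at hour 15 and finishes at hour 21.
Sound check waits on catering setup (finishes hour 21); AV cabling (finishes hour 5, plus 3-hour gap → hour 8); signage placement (finishes hour 9, plus 3-hour gap → hour 12). The latest of these is hour 21, which is the earliest sound check can start.

21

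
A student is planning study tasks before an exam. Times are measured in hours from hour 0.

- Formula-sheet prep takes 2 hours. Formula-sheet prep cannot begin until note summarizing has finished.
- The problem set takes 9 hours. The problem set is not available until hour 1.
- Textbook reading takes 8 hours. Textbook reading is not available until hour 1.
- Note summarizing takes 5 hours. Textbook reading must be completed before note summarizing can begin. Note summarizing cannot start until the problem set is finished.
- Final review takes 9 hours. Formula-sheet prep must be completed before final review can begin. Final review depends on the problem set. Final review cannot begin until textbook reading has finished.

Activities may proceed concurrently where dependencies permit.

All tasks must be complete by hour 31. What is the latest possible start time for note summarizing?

15

Final review must finish by hour 31; it takes 9 hours, so it must start by 31 − 9 = hour 22.
Formula-sheet prep feeds into final review (must start by hour 22); so formula-sheet prep must finish by hour 22 and therefore start by hour 20.
Note summarizing has to be done before formula-sheet prep (must start by hour 20). That means finishing by hour 20, i.e. starting by 20 − 5 = hour 15.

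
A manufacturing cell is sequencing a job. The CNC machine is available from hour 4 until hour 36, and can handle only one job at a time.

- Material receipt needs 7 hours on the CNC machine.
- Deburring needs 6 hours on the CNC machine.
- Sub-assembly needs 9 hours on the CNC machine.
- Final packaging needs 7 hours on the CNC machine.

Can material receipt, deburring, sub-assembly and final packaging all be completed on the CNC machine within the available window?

Yes

The CNC machine window is 36 − 4 = 32 hours.
Running back to back, the jobs need 7 + 6 + 9 + 7 = 29 hours on the CNC machine.
Since 29 ≤ 32, they fit within the window.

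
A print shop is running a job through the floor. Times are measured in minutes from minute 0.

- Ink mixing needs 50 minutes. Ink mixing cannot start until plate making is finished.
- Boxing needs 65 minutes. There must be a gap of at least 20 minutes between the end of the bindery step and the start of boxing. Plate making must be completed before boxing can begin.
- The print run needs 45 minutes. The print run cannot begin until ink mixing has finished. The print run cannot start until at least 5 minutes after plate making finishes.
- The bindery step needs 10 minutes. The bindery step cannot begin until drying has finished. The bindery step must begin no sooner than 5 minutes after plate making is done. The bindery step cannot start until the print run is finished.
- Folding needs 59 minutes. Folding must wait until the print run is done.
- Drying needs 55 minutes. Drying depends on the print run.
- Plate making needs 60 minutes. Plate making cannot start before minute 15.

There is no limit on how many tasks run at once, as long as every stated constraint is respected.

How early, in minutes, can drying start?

170

Plate making waits on its own release at minute 15, so it starts at minute 15 and finishes at 15 + 60 = minute 75.
Ink mixing cannot begin until plate making (finishes minute 75). It runs from minute 75 to 75 + 50 = minute 125.
The print run has to wait for ink mixing (finishes minute 125); plate making (finishes minute 75, plus 5-minute gap → minute 80). The latest of these is minute 125, so the print run runs minute 125 to 125 + 45 = minute 170.
Drying waits on the print run (finishes minute 170), so the earliest it can start is minute 170.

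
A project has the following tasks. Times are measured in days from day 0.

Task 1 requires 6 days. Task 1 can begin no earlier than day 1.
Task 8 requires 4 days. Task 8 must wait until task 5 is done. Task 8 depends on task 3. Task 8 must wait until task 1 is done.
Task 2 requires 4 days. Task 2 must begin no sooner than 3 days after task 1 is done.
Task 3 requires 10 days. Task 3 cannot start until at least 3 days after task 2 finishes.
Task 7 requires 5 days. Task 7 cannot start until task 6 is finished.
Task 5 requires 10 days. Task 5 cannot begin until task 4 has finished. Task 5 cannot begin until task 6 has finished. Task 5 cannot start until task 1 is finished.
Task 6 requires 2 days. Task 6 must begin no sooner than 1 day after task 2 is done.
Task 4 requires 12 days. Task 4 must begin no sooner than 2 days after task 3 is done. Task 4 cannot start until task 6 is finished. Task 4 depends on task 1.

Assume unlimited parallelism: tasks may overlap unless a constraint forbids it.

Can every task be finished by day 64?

Yes

After its own release at day 1, task 1 can start at day 1 and finishes at day 7.
Task 2 cannot begin until task 1 (finishes day 7, plus 3-day gap → day 10). It runs from day 10 to 10 + 4 = day 14.
After task 2 (finishes day 14, plus 1-day gap → day 15), task 6 can start at day 15 and finishes at day 17.
Task 7 waits on task 6 (finishes day 17), so it starts at day 17 and finishes at 17 + 5 = day 22.
After task 2 (finishes day 14, plus 3-day gap → day 17), task 3 can start at day 17 and finishes at day 27.
Task 4 has to wait for task 3 (finishes day 27, plus 2-day gap → day 29); task 6 (finishes day 17); task 1 (finishes day 7). The latest of these is day 29, so task 4 runs day 29 to 29 + 12 = day 41.
Task 5 cannot start until task 4 (finishes day 41); task 6 (finishes day 17); task 1 (finishes day 7). The controlling bound is day 41, so task 5 finishes at 41 + 10 = day 51.
Task 8 has to wait for task 5 (finishes day 51); task 3 (finishes day 27); task 1 (finishes day 7). The latest of these is day 51, so task 8 runs day 51 to 51 + 4 = day 55.
Every task is finished by day 55, which is no later than the deadline of 64, so the schedule is feasible.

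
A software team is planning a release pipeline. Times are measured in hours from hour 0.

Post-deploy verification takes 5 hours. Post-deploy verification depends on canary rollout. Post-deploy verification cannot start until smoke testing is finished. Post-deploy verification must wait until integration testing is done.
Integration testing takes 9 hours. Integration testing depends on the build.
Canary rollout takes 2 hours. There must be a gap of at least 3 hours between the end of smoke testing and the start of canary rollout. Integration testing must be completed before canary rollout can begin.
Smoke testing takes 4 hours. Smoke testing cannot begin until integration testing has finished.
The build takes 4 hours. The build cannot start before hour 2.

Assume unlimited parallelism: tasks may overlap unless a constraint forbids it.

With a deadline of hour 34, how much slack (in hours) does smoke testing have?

5

The build waits on its own release at hour 2, so it starts at hour 2 and finishes at 2 + 4 = hour 6.
Integration testing waits on the build (finishes hour 6), so it starts at hour 6 and finishes at 6 + 9 = hour 15.
After integration testing (finishes hour 15), smoke testing can start at hour 15 and finishes at hour 19.

Working backward from the deadline:
Post-deploy verification has no dependents, so it just needs to finish by hour 34. Starting by 34 − 5 = hour 29 achieves that.
Canary rollout has to be done before post-deploy verification (must start by hour 29). That means finishing by hour 29, i.e. starting by 29 − 2 = hour 27.
Smoke testing has several dependents: canary rollout (must start by hour 27, minus 3-hour gap → hour 24); post-deploy verification (must start by hour 29). The earliest of those limits is hour 24, so smoke testing must start by 24 − 4 = hour 20.
So smoke testing can start as early as hour 15 and as late as hour 20, giving 20 − 15 = 5 hours of slack.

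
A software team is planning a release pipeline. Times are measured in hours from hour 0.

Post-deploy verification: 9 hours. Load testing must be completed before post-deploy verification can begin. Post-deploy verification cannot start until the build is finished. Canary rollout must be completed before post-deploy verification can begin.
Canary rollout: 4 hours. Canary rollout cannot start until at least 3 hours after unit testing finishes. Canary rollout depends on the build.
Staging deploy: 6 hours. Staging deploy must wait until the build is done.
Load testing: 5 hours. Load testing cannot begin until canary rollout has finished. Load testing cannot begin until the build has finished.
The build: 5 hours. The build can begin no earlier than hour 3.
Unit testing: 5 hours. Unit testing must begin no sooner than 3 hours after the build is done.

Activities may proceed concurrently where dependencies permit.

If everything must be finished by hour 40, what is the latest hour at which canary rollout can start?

22

Post-deploy verification has no dependents, so it just needs to finish by hour 40. Starting by 40 − 9 = hour 31 achieves that.
Load testing must finish before post-deploy verification (must start by hour 31). With a 5-hour duration, load testing must start by 31 − 5 = hour 26.
For canary rollout: load testing (must start by hour 26); post-deploy verification (must start by hour 31). The most restrictive is hour 26; with a 4-hour duration, canary rollout must start by hour 22.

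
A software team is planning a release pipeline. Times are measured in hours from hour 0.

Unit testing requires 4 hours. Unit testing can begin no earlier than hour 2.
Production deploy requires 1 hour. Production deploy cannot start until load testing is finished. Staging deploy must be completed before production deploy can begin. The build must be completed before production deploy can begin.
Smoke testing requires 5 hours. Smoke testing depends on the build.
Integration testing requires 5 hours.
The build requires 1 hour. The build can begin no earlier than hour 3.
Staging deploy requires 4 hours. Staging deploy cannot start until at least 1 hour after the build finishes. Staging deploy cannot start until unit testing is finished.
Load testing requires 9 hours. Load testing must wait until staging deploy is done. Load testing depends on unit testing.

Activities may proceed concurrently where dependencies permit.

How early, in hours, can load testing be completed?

19

After its own release at hour 2, unit testing can start at hour 2 and finishes at hour 6.
After its own release at hour 3, the build can start at hour 3 and finishes at hour 4.
For staging deploy: the build (finishes hour 4, plus 1-hour gap → hour 5); unit testing (finishes hour 6). Taking the maximum gives a start of hour 6, and it finishes at 6 + 4 = hour 10.
Load testing cannot start until staging deploy (finishes hour 10); unit testing (finishes hour 6). The controlling bound is hour 10, so load testing finishes at 10 + 9 = hour 19.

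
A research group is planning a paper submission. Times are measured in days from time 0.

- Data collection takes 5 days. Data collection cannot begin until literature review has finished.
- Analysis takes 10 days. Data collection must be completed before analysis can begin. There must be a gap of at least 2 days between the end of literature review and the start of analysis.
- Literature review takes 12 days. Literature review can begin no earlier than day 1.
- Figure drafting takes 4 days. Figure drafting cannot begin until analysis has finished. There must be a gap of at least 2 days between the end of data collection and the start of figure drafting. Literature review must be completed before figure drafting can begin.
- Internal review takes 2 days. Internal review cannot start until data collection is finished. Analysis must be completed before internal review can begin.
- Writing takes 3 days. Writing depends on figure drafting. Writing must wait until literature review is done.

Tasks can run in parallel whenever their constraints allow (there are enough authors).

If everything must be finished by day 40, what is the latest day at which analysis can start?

Nothing follows writing; the deadline of day 40 is its only limit. It must start by 40 − 3 = day 37.
Figure drafting feeds into writing (must start by day 37); so figure drafting must finish by day 37 and therefore start by day 33.
Nothing follows internal review; the deadline of day 40 is its only limit. It must start by 40 − 2 = day 38.
Analysis must finish in time for figure drafting (must start by day 33); internal review (must start by day 38). The tightest is day 33, so analysis must start by 33 − 10 = day 23.

23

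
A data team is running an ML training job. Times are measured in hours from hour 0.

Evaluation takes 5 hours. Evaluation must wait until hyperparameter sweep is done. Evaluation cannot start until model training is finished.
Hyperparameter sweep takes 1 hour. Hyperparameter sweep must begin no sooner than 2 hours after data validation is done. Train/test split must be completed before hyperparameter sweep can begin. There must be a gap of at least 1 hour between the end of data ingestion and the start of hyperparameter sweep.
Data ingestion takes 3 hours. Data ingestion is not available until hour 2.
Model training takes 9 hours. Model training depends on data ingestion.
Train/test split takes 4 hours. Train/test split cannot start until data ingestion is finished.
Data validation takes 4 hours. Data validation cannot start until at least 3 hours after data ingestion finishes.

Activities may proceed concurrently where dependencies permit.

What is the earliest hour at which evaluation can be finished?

20

Data ingestion cannot begin until its own release at hour 2. It runs from hour 2 to 2 + 3 = hour 5.
After data ingestion (finishes hour 5), model training can start at hour 5 and finishes at hour 14.
Train/test split waits on data ingestion (finishes hour 5), so it starts at hour 5 and finishes at 5 + 4 = hour 9.
Data validation cannot begin until data ingestion (finishes hour 5, plus 3-hour gap → hour 8). It runs from hour 8 to 8 + 4 = hour 12.
Hyperparameter sweep needs all of data validation (finishes hour 12, plus 2-hour gap → hour 14); train/test split (finishes hour 9); data ingestion (finishes hour 5, plus 1-hour gap → hour 6). That puts its earliest start at hour 14; it finishes at 14 + 1 = hour 15.
Evaluation needs all of hyperparameter sweep (finishes hour 15); model training (finishes hour 14). That puts its earliest start at hour 15; it finishes at 15 + 5 = hour 20.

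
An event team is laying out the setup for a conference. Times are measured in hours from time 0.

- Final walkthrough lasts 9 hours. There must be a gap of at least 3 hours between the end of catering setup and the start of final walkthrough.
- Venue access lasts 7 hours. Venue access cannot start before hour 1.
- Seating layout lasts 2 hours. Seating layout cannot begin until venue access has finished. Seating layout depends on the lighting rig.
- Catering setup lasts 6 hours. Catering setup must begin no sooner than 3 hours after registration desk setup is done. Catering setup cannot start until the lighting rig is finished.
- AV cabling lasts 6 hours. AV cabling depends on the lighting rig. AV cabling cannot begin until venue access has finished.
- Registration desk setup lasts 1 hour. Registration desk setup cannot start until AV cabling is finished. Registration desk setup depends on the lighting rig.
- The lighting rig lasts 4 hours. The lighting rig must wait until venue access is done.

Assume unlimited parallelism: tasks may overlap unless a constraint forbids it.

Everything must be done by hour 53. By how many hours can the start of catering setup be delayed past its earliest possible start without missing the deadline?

13

Venue access waits on its own release at hour 1, so it starts at hour 1 and finishes at 1 + 7 = hour 8.
The lighting rig cannot begin until venue access (finishes hour 8). It runs from hour 8 to 8 + 4 = hour 12.
AV cabling needs all of the lighting rig (finishes hour 12); venue access (finishes hour 8). That puts its earliest start at hour 12; it finishes at 12 + 6 = hour 18.
Registration desk setup has to wait for AV cabling (finishes hour 18); the lighting rig (finishes hour 12). The latest of these is hour 18, so registration desk setup runs hour 18 to 18 + 1 = hour 19.
Catering setup cannot start until registration desk setup (finishes hour 19, plus 3-hour gap → hour 22); the lighting rig (finishes hour 12). The controlling bound is hour 22, so catering setup finishes at 22 + 6 = hour 28.

Working backward from the deadline:
To finish by hour 53, final walkthrough (duration 9) must start no later than hour 44.
Catering setup must finish before final walkthrough (must start by hour 44, minus 3-hour gap → hour 41). With a 6-hour duration, catering setup must start by 41 − 6 = hour 35.
So catering setup can start as early as hour 22 and as late as hour 35, giving 35 − 22 = 13 hours of slack.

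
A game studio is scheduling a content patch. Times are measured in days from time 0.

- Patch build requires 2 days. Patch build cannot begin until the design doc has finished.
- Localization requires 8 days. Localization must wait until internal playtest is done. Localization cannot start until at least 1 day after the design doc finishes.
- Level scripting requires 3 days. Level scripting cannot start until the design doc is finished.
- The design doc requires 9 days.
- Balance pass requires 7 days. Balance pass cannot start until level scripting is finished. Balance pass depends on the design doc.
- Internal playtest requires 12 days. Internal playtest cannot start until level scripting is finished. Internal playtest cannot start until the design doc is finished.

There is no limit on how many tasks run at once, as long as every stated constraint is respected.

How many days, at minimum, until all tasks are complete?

Nothing blocks the design doc, so it runs from day 0 to day 9.
Patch build cannot begin until the design doc (finishes day 9). It runs from day 9 to 9 + 2 = day 11.
Level scripting waits on the design doc (finishes day 9), so it starts at day 9 and finishes at 9 + 3 = day 12.
For balance pass: level scripting (finishes day 12); the design doc (finishes day 9). Taking the maximum gives a start of day 12, and it finishes at 12 + 7 = day 19.
Internal playtest cannot start until level scripting (finishes day 12); the design doc (finishes day 9). The controlling bound is day 12, so internal playtest finishes at 12 + 12 = day 24.
For localization: internal playtest (finishes day 24); the design doc (finishes day 9, plus 1-day gap → day 10). Taking the maximum gives a start of day 24, and it finishes at 24 + 8 = day 32.
All tasks are finished once the last one completes. Finish times: The design doc at 9, Level scripting at 12, Internal playtest at 24, Balance pass at 19, Localization at 32, Patch build at 11. The latest is day 32.

32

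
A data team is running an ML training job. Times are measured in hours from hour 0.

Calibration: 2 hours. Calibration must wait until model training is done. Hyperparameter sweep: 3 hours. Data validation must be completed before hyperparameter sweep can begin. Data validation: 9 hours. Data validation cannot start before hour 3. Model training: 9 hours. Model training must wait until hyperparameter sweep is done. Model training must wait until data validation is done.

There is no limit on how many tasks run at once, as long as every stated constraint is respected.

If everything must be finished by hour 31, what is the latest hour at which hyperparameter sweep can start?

17

Calibration must finish by hour 31; it takes 2 hours, so it must start by 31 − 2 = hour 29.
Model training has to be done before calibration (must start by hour 29). That means finishing by hour 29, i.e. starting by 29 − 9 = hour 20.
Hyperparameter sweep must finish before model training (must start by hour 20). With a 3-hour duration, hyperparameter sweep must start by 20 − 3 = hour 17.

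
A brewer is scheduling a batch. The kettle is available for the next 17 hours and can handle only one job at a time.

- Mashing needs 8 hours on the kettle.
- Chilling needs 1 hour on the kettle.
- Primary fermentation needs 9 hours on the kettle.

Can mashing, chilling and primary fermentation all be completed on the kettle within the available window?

Running back to back, the jobs need 8 + 1 + 9 = 18 hours on the kettle.
Since 18 > 17, they cannot all fit.

No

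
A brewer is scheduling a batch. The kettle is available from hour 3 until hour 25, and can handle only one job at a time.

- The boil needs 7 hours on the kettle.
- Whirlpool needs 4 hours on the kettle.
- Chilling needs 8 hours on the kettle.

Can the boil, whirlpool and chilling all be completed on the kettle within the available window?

Yes

The kettle window is 25 − 3 = 22 hours.
Running back to back, the jobs need 7 + 4 + 8 = 19 hours on the kettle.
Since 19 ≤ 22, they fit within the window.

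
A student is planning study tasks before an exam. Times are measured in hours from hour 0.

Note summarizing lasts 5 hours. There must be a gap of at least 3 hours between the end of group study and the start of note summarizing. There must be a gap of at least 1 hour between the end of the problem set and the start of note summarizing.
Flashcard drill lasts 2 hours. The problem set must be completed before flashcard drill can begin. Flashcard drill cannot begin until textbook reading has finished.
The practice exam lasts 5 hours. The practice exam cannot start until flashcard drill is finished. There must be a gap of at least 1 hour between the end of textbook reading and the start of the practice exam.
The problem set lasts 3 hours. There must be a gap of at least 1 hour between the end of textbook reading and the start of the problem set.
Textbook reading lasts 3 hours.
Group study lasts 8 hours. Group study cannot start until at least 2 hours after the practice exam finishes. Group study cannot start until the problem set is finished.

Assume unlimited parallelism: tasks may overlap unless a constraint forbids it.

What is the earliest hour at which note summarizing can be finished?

32

Textbook reading has no prerequisites, so it starts at hour 0 and finishes at hour 3.
After textbook reading (finishes hour 3, plus 1-hour gap → hour 4), the problem set can start at hour 4 and finishes at hour 7.
For flashcard drill: the problem set (finishes hour 7); textbook reading (finishes hour 3). Taking the maximum gives a start of hour 7, and it finishes at 7 + 2 = hour 9.
The practice exam needs all of flashcard drill (finishes hour 9); textbook reading (finishes hour 3, plus 1-hour gap → hour 4). That puts its earliest start at hour 9; it finishes at 9 + 5 = hour 14.
Group study cannot start until the practice exam (finishes hour 14, plus 2-hour gap → hour 16); the problem set (finishes hour 7). The controlling bound is hour 16, so group study finishes at 16 + 8 = hour 24.
Note summarizing cannot start until group study (finishes hour 24, plus 3-hour gap → hour 27); the problem set (finishes hour 7, plus 1-hour gap → hour 8). The controlling bound is hour 27, so note summarizing finishes at 27 + 5 = hour 32.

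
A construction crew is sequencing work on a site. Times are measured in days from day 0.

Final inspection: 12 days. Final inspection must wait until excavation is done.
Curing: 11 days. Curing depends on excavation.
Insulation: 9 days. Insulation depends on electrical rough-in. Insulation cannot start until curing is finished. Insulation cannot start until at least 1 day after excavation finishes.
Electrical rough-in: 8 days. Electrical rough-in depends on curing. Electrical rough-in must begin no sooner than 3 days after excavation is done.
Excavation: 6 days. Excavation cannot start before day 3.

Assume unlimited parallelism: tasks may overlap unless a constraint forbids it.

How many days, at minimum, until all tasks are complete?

Excavation cannot begin until its own release at day 3. It runs from day 3 to 3 + 6 = day 9.
After excavation (finishes day 9), final inspection can start at day 9 and finishes at day 21.
Curing cannot begin until excavation (finishes day 9). It runs from day 9 to 9 + 11 = day 20.
Electrical rough-in needs all of curing (finishes day 20); excavation (finishes day 9, plus 3-day gap → day 12). That puts its earliest start at day 20; it finishes at 20 + 8 = day 28.
Insulation needs all of electrical rough-in (finishes day 28); curing (finishes day 20); excavation (finishes day 9, plus 1-day gap → day 10). That puts its earliest start at day 28; it finishes at 28 + 9 = day 37.
All tasks are finished once the last one completes. Finish times: Excavation at 9, Curing at 20, Electrical rough-in at 28, Insulation at 37, Final inspection at 21. The latest is day 37.

37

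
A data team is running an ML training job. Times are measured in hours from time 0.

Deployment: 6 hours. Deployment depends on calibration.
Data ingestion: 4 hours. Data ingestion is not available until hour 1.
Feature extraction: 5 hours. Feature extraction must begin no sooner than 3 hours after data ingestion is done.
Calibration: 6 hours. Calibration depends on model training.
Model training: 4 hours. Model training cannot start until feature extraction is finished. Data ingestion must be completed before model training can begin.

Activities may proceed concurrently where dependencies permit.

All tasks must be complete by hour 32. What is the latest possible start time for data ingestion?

Deployment must finish by hour 32; it takes 6 hours, so it must start by 32 − 6 = hour 26.
Calibration must finish before deployment (must start by hour 26). With a 6-hour duration, calibration must start by 26 − 6 = hour 20.
Since calibration (must start by hour 20) depends on it, model training must finish by hour 20. Backing off its 4-hour duration gives a latest start of hour 16.
Feature extraction feeds into model training (must start by hour 16); so feature extraction must finish by hour 16 and therefore start by hour 11.
Data ingestion has several dependents: feature extraction (must start by hour 11, minus 3-hour gap → hour 8); model training (must start by hour 16). The earliest of those limits is hour 8, so data ingestion must start by 8 − 4 = hour 4.

4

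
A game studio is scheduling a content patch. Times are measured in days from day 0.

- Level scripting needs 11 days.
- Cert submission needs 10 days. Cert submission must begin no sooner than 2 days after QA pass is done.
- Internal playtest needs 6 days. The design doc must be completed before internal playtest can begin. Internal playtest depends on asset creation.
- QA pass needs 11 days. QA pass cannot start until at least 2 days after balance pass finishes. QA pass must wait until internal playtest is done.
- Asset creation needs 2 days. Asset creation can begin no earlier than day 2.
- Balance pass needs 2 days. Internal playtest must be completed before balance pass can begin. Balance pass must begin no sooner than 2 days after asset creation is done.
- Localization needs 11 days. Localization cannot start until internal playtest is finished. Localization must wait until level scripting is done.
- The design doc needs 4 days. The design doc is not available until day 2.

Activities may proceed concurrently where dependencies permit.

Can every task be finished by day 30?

No

Nothing blocks level scripting, so it runs from day 0 to day 11.
Asset creation waits on its own release at day 2, so it starts at day 2 and finishes at 2 + 2 = day 4.
The design doc cannot begin until its own release at day 2. It runs from day 2 to 2 + 4 = day 6.
Internal playtest has to wait for the design doc (finishes day 6); asset creation (finishes day 4). The latest of these is day 6, so internal playtest runs day 6 to 6 + 6 = day 12.
For localization: internal playtest (finishes day 12); level scripting (finishes day 11). Taking the maximum gives a start of day 12, and it finishes at 12 + 11 = day 23.
Balance pass needs all of internal playtest (finishes day 12); asset creation (finishes day 4, plus 2-day gap → day 6). That puts its earliest start at day 12; it finishes at 12 + 2 = day 14.
QA pass needs all of balance pass (finishes day 14, plus 2-day gap → day 16); internal playtest (finishes day 12). That puts its earliest start at day 16; it finishes at 16 + 11 = day 27.
After QA pass (finishes day 27, plus 2-day gap → day 29), cert submission can start at day 29 and finishes at day 39.
The earliest everything can be done is day 39, which is after the deadline of 30, so it is not possible.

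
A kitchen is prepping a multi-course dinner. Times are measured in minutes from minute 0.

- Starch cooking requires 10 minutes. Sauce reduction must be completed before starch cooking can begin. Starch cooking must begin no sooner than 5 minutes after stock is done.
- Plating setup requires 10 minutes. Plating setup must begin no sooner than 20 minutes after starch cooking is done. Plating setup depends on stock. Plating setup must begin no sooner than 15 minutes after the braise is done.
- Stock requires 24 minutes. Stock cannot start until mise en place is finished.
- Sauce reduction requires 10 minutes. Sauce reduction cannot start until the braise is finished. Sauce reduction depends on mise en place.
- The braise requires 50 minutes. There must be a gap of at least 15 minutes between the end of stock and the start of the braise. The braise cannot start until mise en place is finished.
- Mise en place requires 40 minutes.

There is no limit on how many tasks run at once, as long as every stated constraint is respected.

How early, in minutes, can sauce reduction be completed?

Mise en place has no prerequisites, so it starts at minute 0 and finishes at minute 40.
Stock cannot begin until mise en place (finishes minute 40). It runs from minute 40 to 40 + 24 = minute 64.
The braise needs all of stock (finishes minute 64, plus 15-minute gap → minute 79); mise en place (finishes minute 40). That puts its earliest start at minute 79; it finishes at 79 + 50 = minute 129.
Sauce reduction cannot start until the braise (finishes minute 129); mise en place (finishes minute 40). The controlling bound is minute 129, so sauce reduction finishes at 129 + 10 = minute 139.

139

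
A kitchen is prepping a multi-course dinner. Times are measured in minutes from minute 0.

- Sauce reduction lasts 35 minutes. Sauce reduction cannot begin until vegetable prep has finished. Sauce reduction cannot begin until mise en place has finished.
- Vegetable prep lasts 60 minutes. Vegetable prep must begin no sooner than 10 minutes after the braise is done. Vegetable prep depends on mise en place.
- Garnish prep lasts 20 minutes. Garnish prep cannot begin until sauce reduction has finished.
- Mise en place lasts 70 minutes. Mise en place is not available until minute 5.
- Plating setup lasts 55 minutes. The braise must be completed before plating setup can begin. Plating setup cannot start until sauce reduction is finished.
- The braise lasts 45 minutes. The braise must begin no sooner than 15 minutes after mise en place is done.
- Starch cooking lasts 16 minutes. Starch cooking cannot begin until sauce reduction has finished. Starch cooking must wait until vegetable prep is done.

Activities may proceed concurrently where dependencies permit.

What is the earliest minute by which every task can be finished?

After its own release at minute 5, mise en place can start at minute 5 and finishes at minute 75.
The braise cannot begin until mise en place (finishes minute 75, plus 15-minute gap → minute 90). It runs from minute 90 to 90 + 45 = minute 135.
For vegetable prep: the braise (finishes minute 135, plus 10-minute gap → minute 145); mise en place (finishes minute 75). Taking the maximum gives a start of minute 145, and it finishes at 145 + 60 = minute 205.
For sauce reduction: vegetable prep (finishes minute 205); mise en place (finishes minute 75). Taking the maximum gives a start of minute 205, and it finishes at 205 + 35 = minute 240.
Garnish prep waits on sauce reduction (finishes minute 240), so it starts at minute 240 and finishes at 240 + 20 = minute 260.
For plating setup: the braise (finishes minute 135); sauce reduction (finishes minute 240). Taking the maximum gives a start of minute 240, and it finishes at 240 + 55 = minute 295.
Starch cooking needs all of sauce reduction (finishes minute 240); vegetable prep (finishes minute 205). That puts its earliest start at minute 240; it finishes at 240 + 16 = minute 256.
All tasks are finished once the last one completes. Finish times: Mise en place at 75, The braise at 135, Vegetable prep at 205, Sauce reduction at 240, Starch cooking at 256, Plating setup at 295, Garnish prep at 260. The latest is minute 295.

295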